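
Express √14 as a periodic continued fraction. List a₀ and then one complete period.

a₀ = ⌊√14⌋ = 3.

[3; 1, 2, 1, 6]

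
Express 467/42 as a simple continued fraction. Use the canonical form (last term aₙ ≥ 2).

467 = 11×42 + 5
42 = 8×5 + 2
5 = 2×2 + 1
2 = 2×1 + 0  (stop)
So 467/42 = [11; 8, 2, 2].

[11; 8, 2, 2]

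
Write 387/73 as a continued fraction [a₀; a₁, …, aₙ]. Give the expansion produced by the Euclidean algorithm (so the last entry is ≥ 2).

387 = 5·73 + 22
73 = 3·22 + 7
22 = 3·7 + 1
7 = 7·1 + 0  (stop)
So 387/73 = [5; 3, 3, 7].

[5; 3, 3, 7]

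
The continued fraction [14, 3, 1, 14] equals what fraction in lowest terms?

841/59

Using pₖ = aₖpₖ₋₁ + pₖ₋₂ and qₖ = aₖqₖ₋₁ + qₖ₋₂:
  k=0: a=14, p=14, q=1
  k=1: a=3, p=43, q=3
  k=2: a=1, p=57, q=4
  k=3: a=14, p=841, q=59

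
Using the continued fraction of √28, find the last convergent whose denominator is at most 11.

√28 = [5; 3, 2, 3, 10, …] (period length 4).
Convergents:
  p_0/q_0 = 5/1
  p_1/q_1 = 16/3
  p_2/q_2 = 37/7
  p_3/q_3 = 127/24
q_2 = 7 ≤ 11 < 24 = q_3, so the answer is 37/7.

37/7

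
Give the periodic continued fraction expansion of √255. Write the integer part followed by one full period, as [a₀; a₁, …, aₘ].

a₀ = ⌊√255⌋ = 15.

[15; 1, 30]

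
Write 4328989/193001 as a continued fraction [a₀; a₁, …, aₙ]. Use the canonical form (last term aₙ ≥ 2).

[22; 2, 3, 15, 3, 16, 2, 17]

4328989 = 22×193001 + 82967
193001 = 2×82967 + 27067
82967 = 3×27067 + 1766
27067 = 15×1766 + 577
1766 = 3×577 + 35
577 = 16×35 + 17
35 = 2×17 + 1
17 = 17×1 + 0  (stop)
So 4328989/193001 = [22; 2, 3, 15, 3, 16, 2, 17].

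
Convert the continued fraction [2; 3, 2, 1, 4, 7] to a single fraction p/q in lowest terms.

779/339

Using pₖ = aₖpₖ₋₁ + pₖ₋₂ and qₖ = aₖqₖ₋₁ + qₖ₋₂:
  k=0: a=2, p=2, q=1
  k=1: a=3, p=7, q=3
  k=2: a=2, p=16, q=7
  k=3: a=1, p=23, q=10
  k=4: a=4, p=108, q=47
  k=5: a=7, p=779, q=339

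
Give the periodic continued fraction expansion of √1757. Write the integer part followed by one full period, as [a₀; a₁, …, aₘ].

[41; 1, 10, 1, 82]

a₀ = ⌊√1757⌋ = 41.
With m₀=0, d₀=1 and mₖ₊₁ = dₖaₖ − mₖ, dₖ₊₁ = (n − mₖ₊₁²)/dₖ, aₖ₊₁ = ⌊(a₀+mₖ₊₁)/dₖ₊₁⌋:
  k=1: m=41, d=76, a=1
  k=2: m=35, d=7, a=10
  k=3: m=35, d=76, a=1
  k=4: m=41, d=1, a=82
d=1 and a=2a₀=82 at k=4, so the next step gives (m, d) = (41, 76) again — its k=1 value — and the period has length 4.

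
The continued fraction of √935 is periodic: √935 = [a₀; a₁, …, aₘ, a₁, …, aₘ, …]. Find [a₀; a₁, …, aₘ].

[30; 1, 1, 2, 1, 2, 1, 1, 60]

a₀ = ⌊√935⌋ = 30.
With m₀=0, d₀=1 and mₖ₊₁ = dₖaₖ − mₖ, dₖ₊₁ = (n − mₖ₊₁²)/dₖ, aₖ₊₁ = ⌊(a₀+mₖ₊₁)/dₖ₊₁⌋:
  k=1: m=30, d=35, a=1
  k=2: m=5, d=26, a=1
  k=3: m=21, d=19, a=2
  k=4: m=17, d=34, a=1
  k=5: m=17, d=19, a=2
  k=6: m=21, d=26, a=1
  k=7: m=5, d=35, a=1
  k=8: m=30, d=1, a=60
d=1 and a=2a₀=60 at k=8, so the next step gives (m, d) = (30, 35) again — its k=1 value — and the period has length 8.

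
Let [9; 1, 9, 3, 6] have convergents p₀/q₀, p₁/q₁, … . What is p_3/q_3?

307/31

Using pₖ = aₖpₖ₋₁ + pₖ₋₂, qₖ = aₖqₖ₋₁ + qₖ₋₂ (with p₋₁=1, p₋₂=0, q₋₁=0, q₋₂=1):
  k=0: a=9, p=9, q=1
  k=1: a=1, p=10, q=1
  k=2: a=9, p=99, q=10
  k=3: a=3, p=307, q=31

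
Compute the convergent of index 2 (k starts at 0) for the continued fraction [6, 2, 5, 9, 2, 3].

Using pₖ = aₖpₖ₋₁ + pₖ₋₂, qₖ = aₖqₖ₋₁ + qₖ₋₂ (with p₋₁=1, p₋₂=0, q₋₁=0, q₋₂=1):
  k=0: a=6, p=6, q=1
  k=1: a=2, p=13, q=2
  k=2: a=5, p=71, q=11

71/11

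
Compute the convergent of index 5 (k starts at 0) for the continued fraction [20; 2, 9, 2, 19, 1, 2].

Using pₖ = aₖpₖ₋₁ + pₖ₋₂, qₖ = aₖqₖ₋₁ + qₖ₋₂ (with p₋₁=1, p₋₂=0, q₋₁=0, q₋₂=1):
  k=0: a=20, p=20, q=1
  k=1: a=2, p=41, q=2
  k=2: a=9, p=389, q=19
  k=3: a=2, p=819, q=40
  k=4: a=19, p=15950, q=779
  k=5: a=1, p=16769, q=819

16769/819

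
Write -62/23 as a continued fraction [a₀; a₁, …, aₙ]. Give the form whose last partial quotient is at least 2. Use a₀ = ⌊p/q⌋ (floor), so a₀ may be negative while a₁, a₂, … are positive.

[-3; 3, 3, 2]

-62 = -3·23 + 7
23 = 3·7 + 2
7 = 3·2 + 1
2 = 2·1 + 0  (stop)
So -62/23 = [-3; 3, 3, 2].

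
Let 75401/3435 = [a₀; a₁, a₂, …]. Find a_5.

75401 = 21·3435 + 3266   →  a_0 = 21
3435 = 1·3266 + 169   →  a_1 = 1
3266 = 19·169 + 55   →  a_2 = 19
169 = 3·55 + 4   →  a_3 = 3
55 = 13·4 + 3   →  a_4 = 13
4 = 1·3 + 1   →  a_5 = 1

1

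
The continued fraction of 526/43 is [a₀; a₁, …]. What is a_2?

3

526 = 12·43 + 10   →  a_0 = 12
43 = 4·10 + 3   →  a_1 = 4
10 = 3·3 + 1   →  a_2 = 3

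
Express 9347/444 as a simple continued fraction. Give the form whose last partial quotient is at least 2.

[21; 19, 3, 3, 2]

9347 = 21×444 + 23
444 = 19×23 + 7
23 = 3×7 + 2
7 = 3×2 + 1
2 = 2×1 + 0  (stop)
So 9347/444 = [21; 19, 3, 3, 2].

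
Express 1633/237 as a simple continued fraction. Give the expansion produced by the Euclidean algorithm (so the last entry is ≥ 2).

1633 = 6*237 + 211
237 = 1*211 + 26
211 = 8*26 + 3
26 = 8*3 + 2
3 = 1*2 + 1
2 = 2*1 + 0  (stop)
So 1633/237 = [6; 1, 8, 8, 1, 2].

[6; 1, 8, 8, 1, 2]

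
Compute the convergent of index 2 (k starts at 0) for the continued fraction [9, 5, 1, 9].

Using pₖ = aₖpₖ₋₁ + pₖ₋₂, qₖ = aₖqₖ₋₁ + qₖ₋₂ (with p₋₁=1, p₋₂=0, q₋₁=0, q₋₂=1):
  k=0: a=9, p=9, q=1
  k=1: a=5, p=46, q=5
  k=2: a=1, p=55, q=6

55/6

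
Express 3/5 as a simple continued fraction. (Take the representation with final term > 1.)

3 = 0·5 + 3
5 = 1·3 + 2
3 = 1·2 + 1
2 = 2·1 + 0  (stop)
So 3/5 = [0; 1, 1, 2].

[0; 1, 1, 2]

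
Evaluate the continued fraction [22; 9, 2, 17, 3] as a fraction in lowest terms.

22437/1015

Using pₖ = aₖpₖ₋₁ + pₖ₋₂ and qₖ = aₖqₖ₋₁ + qₖ₋₂:
  k=0: a=22, p=22, q=1
  k=1: a=9, p=199, q=9
  k=2: a=2, p=420, q=19
  k=3: a=17, p=7339, q=332
  k=4: a=3, p=22437, q=1015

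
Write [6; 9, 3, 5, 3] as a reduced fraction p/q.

Fold from the inside: start with 3/1.
  5 + 1/3 = 16/3
  3 + 3/16 = 51/16
  9 + 16/51 = 475/51
  6 + 51/475 = 2901/475

2901/475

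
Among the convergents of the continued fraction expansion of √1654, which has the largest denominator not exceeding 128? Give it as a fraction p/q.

√1654 = [40; 1, 2, 40, 2, 1, 80, …] (period length 6).
Convergents:
  p_0/q_0 = 40/1
  p_1/q_1 = 41/1
  p_2/q_2 = 122/3
  p_3/q_3 = 4921/121
  p_4/q_4 = 9964/245
q_3 = 121 ≤ 128 < 245 = q_4, so the answer is 4921/121.

4921/121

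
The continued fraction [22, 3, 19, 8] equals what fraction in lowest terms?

Using pₖ = aₖpₖ₋₁ + pₖ₋₂ and qₖ = aₖqₖ₋₁ + qₖ₋₂:
  k=0: a=22, p=22, q=1
  k=1: a=3, p=67, q=3
  k=2: a=19, p=1295, q=58
  k=3: a=8, p=10427, q=467

10427/467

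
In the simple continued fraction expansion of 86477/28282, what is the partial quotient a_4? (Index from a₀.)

86477 = 3·28282 + 1631   →  a_0 = 3
28282 = 17·1631 + 555   →  a_1 = 17
1631 = 2·555 + 521   →  a_2 = 2
555 = 1·521 + 34   →  a_3 = 1
521 = 15·34 + 11   →  a_4 = 15

15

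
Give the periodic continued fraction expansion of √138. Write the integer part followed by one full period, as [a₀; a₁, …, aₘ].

[11; 1, 2, 1, 22]

a₀ = ⌊√138⌋ = 11.
With m₀=0, d₀=1 and mₖ₊₁ = dₖaₖ − mₖ, dₖ₊₁ = (n − mₖ₊₁²)/dₖ, aₖ₊₁ = ⌊(a₀+mₖ₊₁)/dₖ₊₁⌋:
  k=1: m=11, d=17, a=1
  k=2: m=6, d=6, a=2
  k=3: m=6, d=17, a=1
  k=4: m=11, d=1, a=22
d=1 and a=2a₀=22 at k=4, so the next step gives (m, d) = (11, 17) again — its k=1 value — and the period has length 4.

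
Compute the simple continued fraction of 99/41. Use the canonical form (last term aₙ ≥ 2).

[2; 2, 2, 2, 3]

99 = 2·41 + 17
41 = 2·17 + 7
17 = 2·7 + 3
7 = 2·3 + 1
3 = 3·1 + 0  (stop)
So 99/41 = [2; 2, 2, 2, 3].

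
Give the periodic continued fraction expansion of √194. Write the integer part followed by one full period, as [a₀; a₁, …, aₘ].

a₀ = ⌊√194⌋ = 13.

[13; 1, 12, 1, 26]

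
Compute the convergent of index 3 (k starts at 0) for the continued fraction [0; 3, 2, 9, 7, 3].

Using pₖ = aₖpₖ₋₁ + pₖ₋₂, qₖ = aₖqₖ₋₁ + qₖ₋₂ (with p₋₁=1, p₋₂=0, q₋₁=0, q₋₂=1):
  k=0: a=0, p=0, q=1
  k=1: a=3, p=1, q=3
  k=2: a=2, p=2, q=7
  k=3: a=9, p=19, q=66

19/66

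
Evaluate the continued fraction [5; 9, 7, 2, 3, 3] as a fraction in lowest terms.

7981/1562

Using pₖ = aₖpₖ₋₁ + pₖ₋₂ and qₖ = aₖqₖ₋₁ + qₖ₋₂:
  k=0: a=5, p=5, q=1
  k=1: a=9, p=46, q=9
  k=2: a=7, p=327, q=64
  k=3: a=2, p=700, q=137
  k=4: a=3, p=2427, q=475
  k=5: a=3, p=7981, q=1562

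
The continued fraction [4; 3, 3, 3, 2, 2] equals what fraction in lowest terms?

Using pₖ = aₖpₖ₋₁ + pₖ₋₂ and qₖ = aₖqₖ₋₁ + qₖ₋₂:
  k=0: a=4, p=4, q=1
  k=1: a=3, p=13, q=3
  k=2: a=3, p=43, q=10
  k=3: a=3, p=142, q=33
  k=4: a=2, p=327, q=76
  k=5: a=2, p=796, q=185

796/185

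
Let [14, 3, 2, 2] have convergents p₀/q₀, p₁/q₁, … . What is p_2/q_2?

100/7

Using pₖ = aₖpₖ₋₁ + pₖ₋₂, qₖ = aₖqₖ₋₁ + qₖ₋₂ (with p₋₁=1, p₋₂=0, q₋₁=0, q₋₂=1):
  k=0: a=14, p=14, q=1
  k=1: a=3, p=43, q=3
  k=2: a=2, p=100, q=7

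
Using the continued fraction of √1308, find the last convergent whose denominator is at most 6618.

√1308 = [36; 6, 72, …] (period length 2).
Convergents:
  p_0/q_0 = 36/1
  p_1/q_1 = 217/6
  p_2/q_2 = 15660/433
  p_3/q_3 = 94177/2604
  p_4/q_4 = 6796404/187921
q_3 = 2604 ≤ 6618 < 187921 = q_4, so the answer is 94177/2604.

94177/2604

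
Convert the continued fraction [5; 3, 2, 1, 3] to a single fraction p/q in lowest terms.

Fold from the inside: start with 3/1.
  1 + 1/3 = 4/3
  2 + 3/4 = 11/4
  3 + 4/11 = 37/11
  5 + 11/37 = 196/37

196/37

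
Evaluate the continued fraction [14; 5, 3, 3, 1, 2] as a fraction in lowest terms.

2710/191

Using pₖ = aₖpₖ₋₁ + pₖ₋₂ and qₖ = aₖqₖ₋₁ + qₖ₋₂:
  k=0: a=14, p=14, q=1
  k=1: a=5, p=71, q=5
  k=2: a=3, p=227, q=16
  k=3: a=3, p=752, q=53
  k=4: a=1, p=979, q=69
  k=5: a=2, p=2710, q=191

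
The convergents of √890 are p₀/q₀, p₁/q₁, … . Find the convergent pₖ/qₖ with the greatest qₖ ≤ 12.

179/6

√890 = [29; 1, 4, 1, 58, …] (period length 4).
Convergents:
  p_0/q_0 = 29/1
  p_1/q_1 = 30/1
  p_2/q_2 = 149/5
  p_3/q_3 = 179/6
  p_4/q_4 = 10531/353
q_3 = 6 ≤ 12 < 353 = q_4, so the answer is 179/6.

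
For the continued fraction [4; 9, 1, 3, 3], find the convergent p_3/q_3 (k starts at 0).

160/39

Using pₖ = aₖpₖ₋₁ + pₖ₋₂, qₖ = aₖqₖ₋₁ + qₖ₋₂ (with p₋₁=1, p₋₂=0, q₋₁=0, q₋₂=1):
  k=0: a=4, p=4, q=1
  k=1: a=9, p=37, q=9
  k=2: a=1, p=41, q=10
  k=3: a=3, p=160, q=39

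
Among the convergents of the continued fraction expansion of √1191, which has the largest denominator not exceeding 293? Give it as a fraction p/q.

√1191 = [34; 1, 1, 22, 1, 1, 68, …] (period length 6).
Convergents:
  p_0/q_0 = 34/1
  p_1/q_1 = 35/1
  p_2/q_2 = 69/2
  p_3/q_3 = 1553/45
  p_4/q_4 = 1622/47
  p_5/q_5 = 3175/92
  p_6/q_6 = 217522/6303
q_5 = 92 ≤ 293 < 6303 = q_6, so the answer is 3175/92.

3175/92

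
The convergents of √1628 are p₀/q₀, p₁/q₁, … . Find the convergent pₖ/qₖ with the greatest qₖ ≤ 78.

2663/66

√1628 = [40; 2, 1, 6, 1, 2, 80, …] (period length 6).
Convergents:
  p_0/q_0 = 40/1
  p_1/q_1 = 81/2
  p_2/q_2 = 121/3
  p_3/q_3 = 807/20
  p_4/q_4 = 928/23
  p_5/q_5 = 2663/66
  p_6/q_6 = 213968/5303
q_5 = 66 ≤ 78 < 5303 = q_6, so the answer is 2663/66.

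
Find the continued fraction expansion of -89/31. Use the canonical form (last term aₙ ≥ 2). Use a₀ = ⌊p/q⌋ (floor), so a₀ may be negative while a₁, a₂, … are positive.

[-3; 7, 1, 3]

-89 = -3·31 + 4
31 = 7·4 + 3
4 = 1·3 + 1
3 = 3·1 + 0  (stop)
So -89/31 = [-3; 7, 1, 3].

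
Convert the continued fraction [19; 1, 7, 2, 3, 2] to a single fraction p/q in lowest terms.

2684/135

Fold from the inside: start with 2/1.
  3 + 1/2 = 7/2
  2 + 2/7 = 16/7
  7 + 7/16 = 119/16
  1 + 16/119 = 135/119
  19 + 119/135 = 2684/135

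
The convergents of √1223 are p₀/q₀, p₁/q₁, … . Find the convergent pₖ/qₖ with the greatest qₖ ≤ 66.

1224/35

√1223 = [34; 1, 33, 1, 68, …] (period length 4).
Convergents:
  p_0/q_0 = 34/1
  p_1/q_1 = 35/1
  p_2/q_2 = 1189/34
  p_3/q_3 = 1224/35
  p_4/q_4 = 84421/2414
q_3 = 35 ≤ 66 < 2414 = q_4, so the answer is 1224/35.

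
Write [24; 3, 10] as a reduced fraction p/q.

Fold from the inside: start with 10/1.
  3 + 1/10 = 31/10
  24 + 10/31 = 754/31

754/31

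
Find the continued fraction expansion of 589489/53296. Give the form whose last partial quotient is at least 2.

[11; 16, 2, 16, 6, 16]

589489 = 11×53296 + 3233
53296 = 16×3233 + 1568
3233 = 2×1568 + 97
1568 = 16×97 + 16
97 = 6×16 + 1
16 = 16×1 + 0  (stop)
So 589489/53296 = [11; 16, 2, 16, 6, 16].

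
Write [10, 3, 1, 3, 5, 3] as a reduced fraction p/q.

2587/252

Using pₖ = aₖpₖ₋₁ + pₖ₋₂ and qₖ = aₖqₖ₋₁ + qₖ₋₂:
  k=0: a=10, p=10, q=1
  k=1: a=3, p=31, q=3
  k=2: a=1, p=41, q=4
  k=3: a=3, p=154, q=15
  k=4: a=5, p=811, q=79
  k=5: a=3, p=2587, q=252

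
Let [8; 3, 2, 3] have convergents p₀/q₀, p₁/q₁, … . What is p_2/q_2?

Using pₖ = aₖpₖ₋₁ + pₖ₋₂, qₖ = aₖqₖ₋₁ + qₖ₋₂ (with p₋₁=1, p₋₂=0, q₋₁=0, q₋₂=1):
  k=0: a=8, p=8, q=1
  k=1: a=3, p=25, q=3
  k=2: a=2, p=58, q=7

58/7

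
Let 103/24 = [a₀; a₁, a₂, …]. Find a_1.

3

103 = 4·24 + 7   →  a_0 = 4
24 = 3·7 + 3   →  a_1 = 3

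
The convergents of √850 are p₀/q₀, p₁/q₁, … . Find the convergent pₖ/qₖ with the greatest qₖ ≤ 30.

√850 = [29; 6, 2, 6, 58, …] (period length 4).
Convergents:
  p_0/q_0 = 29/1
  p_1/q_1 = 175/6
  p_2/q_2 = 379/13
  p_3/q_3 = 2449/84
q_2 = 13 ≤ 30 < 84 = q_3, so the answer is 379/13.

379/13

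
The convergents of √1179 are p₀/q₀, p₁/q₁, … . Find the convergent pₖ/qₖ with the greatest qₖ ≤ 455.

√1179 = [34; 2, 1, 33, 1, 2, 68, …] (period length 6).
Convergents:
  p_0/q_0 = 34/1
  p_1/q_1 = 69/2
  p_2/q_2 = 103/3
  p_3/q_3 = 3468/101
  p_4/q_4 = 3571/104
  p_5/q_5 = 10610/309
  p_6/q_6 = 725051/21116
q_5 = 309 ≤ 455 < 21116 = q_6, so the answer is 10610/309.

10610/309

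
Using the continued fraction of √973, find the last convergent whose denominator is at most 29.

811/26

√973 = [31; 5, 5, 2, 8, 2, 5, 5, 62, …] (period length 8).
Convergents:
  p_0/q_0 = 31/1
  p_1/q_1 = 156/5
  p_2/q_2 = 811/26
  p_3/q_3 = 1778/57
q_2 = 26 ≤ 29 < 57 = q_3, so the answer is 811/26.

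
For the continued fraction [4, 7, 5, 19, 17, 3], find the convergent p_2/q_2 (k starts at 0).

Using pₖ = aₖpₖ₋₁ + pₖ₋₂, qₖ = aₖqₖ₋₁ + qₖ₋₂ (with p₋₁=1, p₋₂=0, q₋₁=0, q₋₂=1):
  k=0: a=4, p=4, q=1
  k=1: a=7, p=29, q=7
  k=2: a=5, p=149, q=36

149/36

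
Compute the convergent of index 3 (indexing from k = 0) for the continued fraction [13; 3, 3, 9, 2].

Using pₖ = aₖpₖ₋₁ + pₖ₋₂, qₖ = aₖqₖ₋₁ + qₖ₋₂ (with p₋₁=1, p₋₂=0, q₋₁=0, q₋₂=1):
  k=0: a=13, p=13, q=1
  k=1: a=3, p=40, q=3
  k=2: a=3, p=133, q=10
  k=3: a=9, p=1237, q=93

1237/93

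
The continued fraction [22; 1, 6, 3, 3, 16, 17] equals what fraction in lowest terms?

Using pₖ = aₖpₖ₋₁ + pₖ₋₂ and qₖ = aₖqₖ₋₁ + qₖ₋₂:
  k=0: a=22, p=22, q=1
  k=1: a=1, p=23, q=1
  k=2: a=6, p=160, q=7
  k=3: a=3, p=503, q=22
  k=4: a=3, p=1669, q=73
  k=5: a=16, p=27207, q=1190
  k=6: a=17, p=464188, q=20303

464188/20303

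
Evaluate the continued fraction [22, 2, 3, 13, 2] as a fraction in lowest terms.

4329/193

Using pₖ = aₖpₖ₋₁ + pₖ₋₂ and qₖ = aₖqₖ₋₁ + qₖ₋₂:
  k=0: a=22, p=22, q=1
  k=1: a=2, p=45, q=2
  k=2: a=3, p=157, q=7
  k=3: a=13, p=2086, q=93
  k=4: a=2, p=4329, q=193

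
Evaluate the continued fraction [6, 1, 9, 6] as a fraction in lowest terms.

421/61

Using pₖ = aₖpₖ₋₁ + pₖ₋₂ and qₖ = aₖqₖ₋₁ + qₖ₋₂:
  k=0: a=6, p=6, q=1
  k=1: a=1, p=7, q=1
  k=2: a=9, p=69, q=10
  k=3: a=6, p=421, q=61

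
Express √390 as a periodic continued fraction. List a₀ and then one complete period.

a₀ = ⌊√390⌋ = 19.
With m₀=0, d₀=1 and mₖ₊₁ = dₖaₖ − mₖ, dₖ₊₁ = (n − mₖ₊₁²)/dₖ, aₖ₊₁ = ⌊(a₀+mₖ₊₁)/dₖ₊₁⌋:
  k=1: m=19, d=29, a=1
  k=2: m=10, d=10, a=2
  k=3: m=10, d=29, a=1
  k=4: m=19, d=1, a=38
d=1 and a=2a₀=38 at k=4, so the next step gives (m, d) = (19, 29) again — its k=1 value — and the period has length 4.

[19; 1, 2, 1, 38]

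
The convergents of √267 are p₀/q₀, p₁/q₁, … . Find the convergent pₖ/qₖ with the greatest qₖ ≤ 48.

√267 = [16; 2, 1, 15, 1, 2, 32, …] (period length 6).
Convergents:
  p_0/q_0 = 16/1
  p_1/q_1 = 33/2
  p_2/q_2 = 49/3
  p_3/q_3 = 768/47
  p_4/q_4 = 817/50
q_3 = 47 ≤ 48 < 50 = q_4, so the answer is 768/47.

768/47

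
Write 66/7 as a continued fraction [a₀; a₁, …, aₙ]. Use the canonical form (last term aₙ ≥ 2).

66 = 9*7 + 3
7 = 2*3 + 1
3 = 3*1 + 0  (stop)
So 66/7 = [9; 2, 3].

[9; 2, 3]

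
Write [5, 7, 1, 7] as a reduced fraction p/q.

323/63

Fold from the inside: start with 7/1.
  1 + 1/7 = 8/7
  7 + 7/8 = 63/8
  5 + 8/63 = 323/63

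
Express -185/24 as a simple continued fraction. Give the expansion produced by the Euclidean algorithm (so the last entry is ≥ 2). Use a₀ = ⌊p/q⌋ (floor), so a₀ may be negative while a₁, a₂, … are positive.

[-8; 3, 2, 3]

-185 = -8*24 + 7
24 = 3*7 + 3
7 = 2*3 + 1
3 = 3*1 + 0  (stop)
So -185/24 = [-8; 3, 2, 3].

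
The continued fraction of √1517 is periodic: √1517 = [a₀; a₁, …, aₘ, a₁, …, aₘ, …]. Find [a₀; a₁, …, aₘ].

a₀ = ⌊√1517⌋ = 38.
With m₀=0, d₀=1 and mₖ₊₁ = dₖaₖ − mₖ, dₖ₊₁ = (n − mₖ₊₁²)/dₖ, aₖ₊₁ = ⌊(a₀+mₖ₊₁)/dₖ₊₁⌋:
  k=1: m=38, d=73, a=1
  k=2: m=35, d=4, a=18
  k=3: m=37, d=37, a=2
  k=4: m=37, d=4, a=18
  k=5: m=35, d=73, a=1
  k=6: m=38, d=1, a=76
d=1 and a=2a₀=76 at k=6, so the next step gives (m, d) = (38, 73) again — its k=1 value — and the period has length 6.

[38; 1, 18, 2, 18, 1, 76]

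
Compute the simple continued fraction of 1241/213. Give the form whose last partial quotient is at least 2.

1241 = 5·213 + 176
213 = 1·176 + 37
176 = 4·37 + 28
37 = 1·28 + 9
28 = 3·9 + 1
9 = 9·1 + 0  (stop)
So 1241/213 = [5; 1, 4, 1, 3, 9].

[5; 1, 4, 1, 3, 9]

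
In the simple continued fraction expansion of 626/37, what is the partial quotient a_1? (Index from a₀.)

626 = 16·37 + 34   →  a_0 = 16
37 = 1·34 + 3   →  a_1 = 1

1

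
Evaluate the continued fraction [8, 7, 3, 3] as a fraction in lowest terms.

Fold from the inside: start with 3/1.
  3 + 1/3 = 10/3
  7 + 3/10 = 73/10
  8 + 10/73 = 594/73

594/73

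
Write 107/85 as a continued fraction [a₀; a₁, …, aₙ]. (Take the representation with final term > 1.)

107 = 1×85 + 22
85 = 3×22 + 19
22 = 1×19 + 3
19 = 6×3 + 1
3 = 3×1 + 0  (stop)
So 107/85 = [1; 3, 1, 6, 3].

[1; 3, 1, 6, 3]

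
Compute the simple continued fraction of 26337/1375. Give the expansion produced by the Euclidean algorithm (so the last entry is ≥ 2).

26337 = 19*1375 + 212
1375 = 6*212 + 103
212 = 2*103 + 6
103 = 17*6 + 1
6 = 6*1 + 0  (stop)
So 26337/1375 = [19; 6, 2, 17, 6].

[19; 6, 2, 17, 6]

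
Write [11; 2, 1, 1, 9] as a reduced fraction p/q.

Fold from the inside: start with 9/1.
  1 + 1/9 = 10/9
  1 + 9/10 = 19/10
  2 + 10/19 = 48/19
  11 + 19/48 = 547/48

547/48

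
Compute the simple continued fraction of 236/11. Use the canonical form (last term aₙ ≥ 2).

236 = 21×11 + 5
11 = 2×5 + 1
5 = 5×1 + 0  (stop)
So 236/11 = [21; 2, 5].

[21; 2, 5]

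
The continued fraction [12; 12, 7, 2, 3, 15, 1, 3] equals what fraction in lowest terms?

489108/40481

Using pₖ = aₖpₖ₋₁ + pₖ₋₂ and qₖ = aₖqₖ₋₁ + qₖ₋₂:
  k=0: a=12, p=12, q=1
  k=1: a=12, p=145, q=12
  k=2: a=7, p=1027, q=85
  k=3: a=2, p=2199, q=182
  k=4: a=3, p=7624, q=631
  k=5: a=15, p=116559, q=9647
  k=6: a=1, p=124183, q=10278
  k=7: a=3, p=489108, q=40481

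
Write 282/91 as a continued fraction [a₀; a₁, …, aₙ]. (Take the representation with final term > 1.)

[3; 10, 9]

282 = 3·91 + 9
91 = 10·9 + 1
9 = 9·1 + 0  (stop)
So 282/91 = [3; 10, 9].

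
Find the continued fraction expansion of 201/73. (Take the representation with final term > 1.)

[2; 1, 3, 18]

201 = 2·73 + 55
73 = 1·55 + 18
55 = 3·18 + 1
18 = 18·1 + 0  (stop)
So 201/73 = [2; 1, 3, 18].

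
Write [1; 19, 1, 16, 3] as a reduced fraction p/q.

Fold from the inside: start with 3/1.
  16 + 1/3 = 49/3
  1 + 3/49 = 52/49
  19 + 49/52 = 1037/52
  1 + 52/1037 = 1089/1037

1089/1037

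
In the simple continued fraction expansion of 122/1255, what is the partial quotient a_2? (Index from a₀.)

122 = 0·1255 + 122   →  a_0 = 0
1255 = 10·122 + 35   →  a_1 = 10
122 = 3·35 + 17   →  a_2 = 3

3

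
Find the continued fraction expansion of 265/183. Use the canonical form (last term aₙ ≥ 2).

[1; 2, 4, 3, 6]

265 = 1×183 + 82
183 = 2×82 + 19
82 = 4×19 + 6
19 = 3×6 + 1
6 = 6×1 + 0  (stop)
So 265/183 = [1; 2, 4, 3, 6].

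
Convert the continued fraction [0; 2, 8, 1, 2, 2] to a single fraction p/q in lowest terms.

61/129

Fold from the inside: start with 2/1.
  2 + 1/2 = 5/2
  1 + 2/5 = 7/5
  8 + 5/7 = 61/7
  2 + 7/61 = 129/61
  0 + 61/129 = 61/129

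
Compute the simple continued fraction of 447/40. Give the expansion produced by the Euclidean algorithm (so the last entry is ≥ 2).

447 = 11×40 + 7
40 = 5×7 + 5
7 = 1×5 + 2
5 = 2×2 + 1
2 = 2×1 + 0  (stop)
So 447/40 = [11; 5, 1, 2, 2].

[11; 5, 1, 2, 2]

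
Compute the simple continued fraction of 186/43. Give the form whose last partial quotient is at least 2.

186 = 4×43 + 14
43 = 3×14 + 1
14 = 14×1 + 0  (stop)
So 186/43 = [4; 3, 14].

[4; 3, 14]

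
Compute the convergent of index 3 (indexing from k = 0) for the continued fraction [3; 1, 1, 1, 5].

Using pₖ = aₖpₖ₋₁ + pₖ₋₂, qₖ = aₖqₖ₋₁ + qₖ₋₂ (with p₋₁=1, p₋₂=0, q₋₁=0, q₋₂=1):
  k=0: a=3, p=3, q=1
  k=1: a=1, p=4, q=1
  k=2: a=1, p=7, q=2
  k=3: a=1, p=11, q=3

11/3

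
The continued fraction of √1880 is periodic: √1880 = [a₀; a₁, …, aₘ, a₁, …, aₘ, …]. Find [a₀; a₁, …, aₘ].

[43; 2, 1, 3, 1, 2, 86]

a₀ = ⌊√1880⌋ = 43.
With m₀=0, d₀=1 and mₖ₊₁ = dₖaₖ − mₖ, dₖ₊₁ = (n − mₖ₊₁²)/dₖ, aₖ₊₁ = ⌊(a₀+mₖ₊₁)/dₖ₊₁⌋:
  k=1: m=43, d=31, a=2
  k=2: m=19, d=49, a=1
  k=3: m=30, d=20, a=3
  k=4: m=30, d=49, a=1
  k=5: m=19, d=31, a=2
  k=6: m=43, d=1, a=86
d=1 and a=2a₀=86 at k=6, so the next step gives (m, d) = (43, 31) again — its k=1 value — and the period has length 6.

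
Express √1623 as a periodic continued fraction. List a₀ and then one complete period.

a₀ = ⌊√1623⌋ = 40.
With m₀=0, d₀=1 and mₖ₊₁ = dₖaₖ − mₖ, dₖ₊₁ = (n − mₖ₊₁²)/dₖ, aₖ₊₁ = ⌊(a₀+mₖ₊₁)/dₖ₊₁⌋:
  k=1: m=40, d=23, a=3
  k=2: m=29, d=34, a=2
  k=3: m=39, d=3, a=26
  k=4: m=39, d=34, a=2
  k=5: m=29, d=23, a=3
  k=6: m=40, d=1, a=80
d=1 and a=2a₀=80 at k=6, so the next step gives (m, d) = (40, 23) again — its k=1 value — and the period has length 6.

[40; 3, 2, 26, 2, 3, 80]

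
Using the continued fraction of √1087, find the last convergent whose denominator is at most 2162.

70687/2144

√1087 = [32; 1, 31, 1, 64, …] (period length 4).
Convergents:
  p_0/q_0 = 32/1
  p_1/q_1 = 33/1
  p_2/q_2 = 1055/32
  p_3/q_3 = 1088/33
  p_4/q_4 = 70687/2144
  p_5/q_5 = 71775/2177
q_4 = 2144 ≤ 2162 < 2177 = q_5, so the answer is 70687/2144.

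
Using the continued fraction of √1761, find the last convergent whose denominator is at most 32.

1175/28

√1761 = [41; 1, 26, 1, 82, …] (period length 4).
Convergents:
  p_0/q_0 = 41/1
  p_1/q_1 = 42/1
  p_2/q_2 = 1133/27
  p_3/q_3 = 1175/28
  p_4/q_4 = 97483/2323
q_3 = 28 ≤ 32 < 2323 = q_4, so the answer is 1175/28.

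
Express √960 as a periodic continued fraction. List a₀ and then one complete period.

[30; 1, 60]

a₀ = ⌊√960⌋ = 30.
With m₀=0, d₀=1 and mₖ₊₁ = dₖaₖ − mₖ, dₖ₊₁ = (n − mₖ₊₁²)/dₖ, aₖ₊₁ = ⌊(a₀+mₖ₊₁)/dₖ₊₁⌋:
  k=1: m=30, d=60, a=1
  k=2: m=30, d=1, a=60
d=1 and a=2a₀=60 at k=2, so the next step gives (m, d) = (30, 60) again — its k=1 value — and the period has length 2.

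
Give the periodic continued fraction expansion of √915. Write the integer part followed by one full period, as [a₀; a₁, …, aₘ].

[30; 4, 60]

a₀ = ⌊√915⌋ = 30.
With m₀=0, d₀=1 and mₖ₊₁ = dₖaₖ − mₖ, dₖ₊₁ = (n − mₖ₊₁²)/dₖ, aₖ₊₁ = ⌊(a₀+mₖ₊₁)/dₖ₊₁⌋:
  k=1: m=30, d=15, a=4
  k=2: m=30, d=1, a=60
d=1 and a=2a₀=60 at k=2, so the next step gives (m, d) = (30, 15) again — its k=1 value — and the period has length 2.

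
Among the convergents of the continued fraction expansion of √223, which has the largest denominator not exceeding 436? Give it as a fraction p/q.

√223 = [14; 1, 13, 1, 28, …] (period length 4).
Convergents:
  p_0/q_0 = 14/1
  p_1/q_1 = 15/1
  p_2/q_2 = 209/14
  p_3/q_3 = 224/15
  p_4/q_4 = 6481/434
  p_5/q_5 = 6705/449
q_4 = 434 ≤ 436 < 449 = q_5, so the answer is 6481/434.

6481/434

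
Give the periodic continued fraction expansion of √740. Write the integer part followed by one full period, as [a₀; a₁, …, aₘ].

[27; 4, 1, 12, 1, 4, 54]

a₀ = ⌊√740⌋ = 27.
With m₀=0, d₀=1 and mₖ₊₁ = dₖaₖ − mₖ, dₖ₊₁ = (n − mₖ₊₁²)/dₖ, aₖ₊₁ = ⌊(a₀+mₖ₊₁)/dₖ₊₁⌋:
  k=1: m=27, d=11, a=4
  k=2: m=17, d=41, a=1
  k=3: m=24, d=4, a=12
  k=4: m=24, d=41, a=1
  k=5: m=17, d=11, a=4
  k=6: m=27, d=1, a=54
d=1 and a=2a₀=54 at k=6, so the next step gives (m, d) = (27, 11) again — its k=1 value — and the period has length 6.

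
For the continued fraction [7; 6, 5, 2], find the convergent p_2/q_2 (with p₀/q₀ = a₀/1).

222/31

Using pₖ = aₖpₖ₋₁ + pₖ₋₂, qₖ = aₖqₖ₋₁ + qₖ₋₂ (with p₋₁=1, p₋₂=0, q₋₁=0, q₋₂=1):
  k=0: a=7, p=7, q=1
  k=1: a=6, p=43, q=6
  k=2: a=5, p=222, q=31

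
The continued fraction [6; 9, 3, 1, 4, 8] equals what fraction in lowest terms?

Fold from the inside: start with 8/1.
  4 + 1/8 = 33/8
  1 + 8/33 = 41/33
  3 + 33/41 = 156/41
  9 + 41/156 = 1445/156
  6 + 156/1445 = 8826/1445

8826/1445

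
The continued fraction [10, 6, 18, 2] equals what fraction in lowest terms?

2277/224

Fold from the inside: start with 2/1.
  18 + 1/2 = 37/2
  6 + 2/37 = 224/37
  10 + 37/224 = 2277/224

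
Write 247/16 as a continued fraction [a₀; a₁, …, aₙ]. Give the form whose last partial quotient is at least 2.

247 = 15·16 + 7
16 = 2·7 + 2
7 = 3·2 + 1
2 = 2·1 + 0  (stop)
So 247/16 = [15; 2, 3, 2].

[15; 2, 3, 2]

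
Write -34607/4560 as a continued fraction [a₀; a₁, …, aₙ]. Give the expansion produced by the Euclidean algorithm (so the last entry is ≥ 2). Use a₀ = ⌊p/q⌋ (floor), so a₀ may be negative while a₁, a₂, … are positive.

-34607 = -8·4560 + 1873
4560 = 2·1873 + 814
1873 = 2·814 + 245
814 = 3·245 + 79
245 = 3·79 + 8
79 = 9·8 + 7
8 = 1·7 + 1
7 = 7·1 + 0  (stop)
So -34607/4560 = [-8; 2, 2, 3, 3, 9, 1, 7].

[-8; 2, 2, 3, 3, 9, 1, 7]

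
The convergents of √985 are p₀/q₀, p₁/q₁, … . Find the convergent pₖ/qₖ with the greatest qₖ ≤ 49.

408/13

√985 = [31; 2, 1, 1, 2, 62, …] (period length 5).
Convergents:
  p_0/q_0 = 31/1
  p_1/q_1 = 63/2
  p_2/q_2 = 94/3
  p_3/q_3 = 157/5
  p_4/q_4 = 408/13
  p_5/q_5 = 25453/811
q_4 = 13 ≤ 49 < 811 = q_5, so the answer is 408/13.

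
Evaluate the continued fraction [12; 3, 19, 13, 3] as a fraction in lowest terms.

28711/2329

Using pₖ = aₖpₖ₋₁ + pₖ₋₂ and qₖ = aₖqₖ₋₁ + qₖ₋₂:
  k=0: a=12, p=12, q=1
  k=1: a=3, p=37, q=3
  k=2: a=19, p=715, q=58
  k=3: a=13, p=9332, q=757
  k=4: a=3, p=28711, q=2329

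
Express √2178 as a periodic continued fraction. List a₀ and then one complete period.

[46; 1, 2, 46, 2, 1, 92]

a₀ = ⌊√2178⌋ = 46.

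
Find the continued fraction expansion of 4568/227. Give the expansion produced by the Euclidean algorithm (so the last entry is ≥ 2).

4568 = 20*227 + 28
227 = 8*28 + 3
28 = 9*3 + 1
3 = 3*1 + 0  (stop)
So 4568/227 = [20; 8, 9, 3].

[20; 8, 9, 3]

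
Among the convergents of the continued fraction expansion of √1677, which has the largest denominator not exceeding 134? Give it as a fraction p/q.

1679/41

√1677 = [40; 1, 19, 2, 19, 1, 80, …] (period length 6).
Convergents:
  p_0/q_0 = 40/1
  p_1/q_1 = 41/1
  p_2/q_2 = 819/20
  p_3/q_3 = 1679/41
  p_4/q_4 = 32720/799
q_3 = 41 ≤ 134 < 799 = q_4, so the answer is 1679/41.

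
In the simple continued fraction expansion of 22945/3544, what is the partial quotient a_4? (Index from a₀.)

4

22945 = 6·3544 + 1681   →  a_0 = 6
3544 = 2·1681 + 182   →  a_1 = 2
1681 = 9·182 + 43   →  a_2 = 9
182 = 4·43 + 10   →  a_3 = 4
43 = 4·10 + 3   →  a_4 = 4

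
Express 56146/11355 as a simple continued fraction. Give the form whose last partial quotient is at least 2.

[4; 1, 17, 19, 16, 2]

56146 = 4×11355 + 10726
11355 = 1×10726 + 629
10726 = 17×629 + 33
629 = 19×33 + 2
33 = 16×2 + 1
2 = 2×1 + 0  (stop)
So 56146/11355 = [4; 1, 17, 19, 16, 2].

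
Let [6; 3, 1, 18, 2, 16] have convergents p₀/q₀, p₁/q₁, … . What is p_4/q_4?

963/154

Using pₖ = aₖpₖ₋₁ + pₖ₋₂, qₖ = aₖqₖ₋₁ + qₖ₋₂ (with p₋₁=1, p₋₂=0, q₋₁=0, q₋₂=1):
  k=0: a=6, p=6, q=1
  k=1: a=3, p=19, q=3
  k=2: a=1, p=25, q=4
  k=3: a=18, p=469, q=75
  k=4: a=2, p=963, q=154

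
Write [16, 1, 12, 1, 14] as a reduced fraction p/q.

3538/209

Fold from the inside: start with 14/1.
  1 + 1/14 = 15/14
  12 + 14/15 = 194/15
  1 + 15/194 = 209/194
  16 + 194/209 = 3538/209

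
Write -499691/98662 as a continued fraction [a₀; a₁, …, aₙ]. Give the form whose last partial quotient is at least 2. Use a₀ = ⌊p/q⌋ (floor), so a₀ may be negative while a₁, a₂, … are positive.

[-6; 1, 14, 2, 6, 19, 2, 12]

-499691 = -6×98662 + 92281
98662 = 1×92281 + 6381
92281 = 14×6381 + 2947
6381 = 2×2947 + 487
2947 = 6×487 + 25
487 = 19×25 + 12
25 = 2×12 + 1
12 = 12×1 + 0  (stop)
So -499691/98662 = [-6; 1, 14, 2, 6, 19, 2, 12].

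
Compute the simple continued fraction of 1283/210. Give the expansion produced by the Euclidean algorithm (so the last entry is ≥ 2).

1283 = 6×210 + 23
210 = 9×23 + 3
23 = 7×3 + 2
3 = 1×2 + 1
2 = 2×1 + 0  (stop)
So 1283/210 = [6; 9, 7, 1, 2].

[6; 9, 7, 1, 2]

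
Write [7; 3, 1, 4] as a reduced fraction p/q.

138/19

Using pₖ = aₖpₖ₋₁ + pₖ₋₂ and qₖ = aₖqₖ₋₁ + qₖ₋₂:
  k=0: a=7, p=7, q=1
  k=1: a=3, p=22, q=3
  k=2: a=1, p=29, q=4
  k=3: a=4, p=138, q=19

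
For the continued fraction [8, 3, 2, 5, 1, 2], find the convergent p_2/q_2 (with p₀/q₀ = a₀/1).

Using pₖ = aₖpₖ₋₁ + pₖ₋₂, qₖ = aₖqₖ₋₁ + qₖ₋₂ (with p₋₁=1, p₋₂=0, q₋₁=0, q₋₂=1):
  k=0: a=8, p=8, q=1
  k=1: a=3, p=25, q=3
  k=2: a=2, p=58, q=7

58/7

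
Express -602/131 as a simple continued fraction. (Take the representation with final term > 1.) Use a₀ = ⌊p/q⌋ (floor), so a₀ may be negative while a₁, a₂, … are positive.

[-5; 2, 2, 8, 3]

-602 = -5*131 + 53
131 = 2*53 + 25
53 = 2*25 + 3
25 = 8*3 + 1
3 = 3*1 + 0  (stop)
So -602/131 = [-5; 2, 2, 8, 3].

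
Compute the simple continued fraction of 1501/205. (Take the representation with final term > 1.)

1501 = 7*205 + 66
205 = 3*66 + 7
66 = 9*7 + 3
7 = 2*3 + 1
3 = 3*1 + 0  (stop)
So 1501/205 = [7; 3, 9, 2, 3].

[7; 3, 9, 2, 3]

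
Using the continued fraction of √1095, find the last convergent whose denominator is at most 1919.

24057/727

√1095 = [33; 11, 66, …] (period length 2).
Convergents:
  p_0/q_0 = 33/1
  p_1/q_1 = 364/11
  p_2/q_2 = 24057/727
  p_3/q_3 = 264991/8008
q_2 = 727 ≤ 1919 < 8008 = q_3, so the answer is 24057/727.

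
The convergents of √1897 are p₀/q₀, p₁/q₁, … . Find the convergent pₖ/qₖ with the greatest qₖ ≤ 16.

√1897 = [43; 1, 1, 4, 12, 4, 1, 1, 86, …] (period length 8).
Convergents:
  p_0/q_0 = 43/1
  p_1/q_1 = 44/1
  p_2/q_2 = 87/2
  p_3/q_3 = 392/9
  p_4/q_4 = 4791/110
q_3 = 9 ≤ 16 < 110 = q_4, so the answer is 392/9.

392/9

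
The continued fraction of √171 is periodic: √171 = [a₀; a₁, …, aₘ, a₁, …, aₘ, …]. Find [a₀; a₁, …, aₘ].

a₀ = ⌊√171⌋ = 13.

[13; 13, 26]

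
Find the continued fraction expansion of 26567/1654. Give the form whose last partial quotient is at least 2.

[16; 16, 17, 6]

26567 = 16*1654 + 103
1654 = 16*103 + 6
103 = 17*6 + 1
6 = 6*1 + 0  (stop)
So 26567/1654 = [16; 16, 17, 6].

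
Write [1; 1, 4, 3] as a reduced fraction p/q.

Using pₖ = aₖpₖ₋₁ + pₖ₋₂ and qₖ = aₖqₖ₋₁ + qₖ₋₂:
  k=0: a=1, p=1, q=1
  k=1: a=1, p=2, q=1
  k=2: a=4, p=9, q=5
  k=3: a=3, p=29, q=16

29/16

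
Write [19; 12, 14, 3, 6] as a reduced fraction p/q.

Using pₖ = aₖpₖ₋₁ + pₖ₋₂ and qₖ = aₖqₖ₋₁ + qₖ₋₂:
  k=0: a=19, p=19, q=1
  k=1: a=12, p=229, q=12
  k=2: a=14, p=3225, q=169
  k=3: a=3, p=9904, q=519
  k=4: a=6, p=62649, q=3283

62649/3283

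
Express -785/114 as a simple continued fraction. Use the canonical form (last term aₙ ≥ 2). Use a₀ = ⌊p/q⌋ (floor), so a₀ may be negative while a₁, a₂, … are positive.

[-7; 8, 1, 3, 3]

-785 = -7×114 + 13
114 = 8×13 + 10
13 = 1×10 + 3
10 = 3×3 + 1
3 = 3×1 + 0  (stop)
So -785/114 = [-7; 8, 1, 3, 3].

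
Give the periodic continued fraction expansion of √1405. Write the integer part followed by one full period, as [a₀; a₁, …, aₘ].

[37; 2, 14, 2, 74]

a₀ = ⌊√1405⌋ = 37.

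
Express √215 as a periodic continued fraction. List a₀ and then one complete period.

[14; 1, 1, 1, 28]

a₀ = ⌊√215⌋ = 14.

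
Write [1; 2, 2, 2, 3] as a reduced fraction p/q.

Using pₖ = aₖpₖ₋₁ + pₖ₋₂ and qₖ = aₖqₖ₋₁ + qₖ₋₂:
  k=0: a=1, p=1, q=1
  k=1: a=2, p=3, q=2
  k=2: a=2, p=7, q=5
  k=3: a=2, p=17, q=12
  k=4: a=3, p=58, q=41

58/41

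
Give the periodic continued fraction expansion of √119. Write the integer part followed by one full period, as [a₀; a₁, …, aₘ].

a₀ = ⌊√119⌋ = 10.
With m₀=0, d₀=1 and mₖ₊₁ = dₖaₖ − mₖ, dₖ₊₁ = (n − mₖ₊₁²)/dₖ, aₖ₊₁ = ⌊(a₀+mₖ₊₁)/dₖ₊₁⌋:
  k=1: m=10, d=19, a=1
  k=2: m=9, d=2, a=9
  k=3: m=9, d=19, a=1
  k=4: m=10, d=1, a=20
d=1 and a=2a₀=20 at k=4, so the next step gives (m, d) = (10, 19) again — its k=1 value — and the period has length 4.

[10; 1, 9, 1, 20]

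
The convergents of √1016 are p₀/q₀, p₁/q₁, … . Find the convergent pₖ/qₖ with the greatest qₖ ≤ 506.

√1016 = [31; 1, 6, 1, 62, …] (period length 4).
Convergents:
  p_0/q_0 = 31/1
  p_1/q_1 = 32/1
  p_2/q_2 = 223/7
  p_3/q_3 = 255/8
  p_4/q_4 = 16033/503
  p_5/q_5 = 16288/511
q_4 = 503 ≤ 506 < 511 = q_5, so the answer is 16033/503.

16033/503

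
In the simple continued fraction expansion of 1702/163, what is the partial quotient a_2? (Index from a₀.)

1702 = 10·163 + 72   →  a_0 = 10
163 = 2·72 + 19   →  a_1 = 2
72 = 3·19 + 15   →  a_2 = 3

3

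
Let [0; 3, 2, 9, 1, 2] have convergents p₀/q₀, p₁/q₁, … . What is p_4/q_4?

Using pₖ = aₖpₖ₋₁ + pₖ₋₂, qₖ = aₖqₖ₋₁ + qₖ₋₂ (with p₋₁=1, p₋₂=0, q₋₁=0, q₋₂=1):
  k=0: a=0, p=0, q=1
  k=1: a=3, p=1, q=3
  k=2: a=2, p=2, q=7
  k=3: a=9, p=19, q=66
  k=4: a=1, p=21, q=73

21/73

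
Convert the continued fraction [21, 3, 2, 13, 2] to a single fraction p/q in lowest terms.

4151/195

Fold from the inside: start with 2/1.
  13 + 1/2 = 27/2
  2 + 2/27 = 56/27
  3 + 27/56 = 195/56
  21 + 56/195 = 4151/195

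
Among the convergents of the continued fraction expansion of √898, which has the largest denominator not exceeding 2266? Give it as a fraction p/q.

√898 = [29; 1, 28, 1, 58, …] (period length 4).
Convergents:
  p_0/q_0 = 29/1
  p_1/q_1 = 30/1
  p_2/q_2 = 869/29
  p_3/q_3 = 899/30
  p_4/q_4 = 53011/1769
  p_5/q_5 = 53910/1799
  p_6/q_6 = 1562491/52141
q_5 = 1799 ≤ 2266 < 52141 = q_6, so the answer is 53910/1799.

53910/1799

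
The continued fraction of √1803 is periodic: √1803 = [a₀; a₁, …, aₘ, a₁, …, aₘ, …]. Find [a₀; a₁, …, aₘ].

a₀ = ⌊√1803⌋ = 42.
With m₀=0, d₀=1 and mₖ₊₁ = dₖaₖ − mₖ, dₖ₊₁ = (n − mₖ₊₁²)/dₖ, aₖ₊₁ = ⌊(a₀+mₖ₊₁)/dₖ₊₁⌋:
  k=1: m=42, d=39, a=2
  k=2: m=36, d=13, a=6
  k=3: m=42, d=3, a=28
  k=4: m=42, d=13, a=6
  k=5: m=36, d=39, a=2
  k=6: m=42, d=1, a=84
d=1 and a=2a₀=84 at k=6, so the next step gives (m, d) = (42, 39) again — its k=1 value — and the period has length 6.

[42; 2, 6, 28, 6, 2, 84]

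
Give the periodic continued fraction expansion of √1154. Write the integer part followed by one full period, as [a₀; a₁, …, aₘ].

a₀ = ⌊√1154⌋ = 33.

[33; 1, 32, 1, 66]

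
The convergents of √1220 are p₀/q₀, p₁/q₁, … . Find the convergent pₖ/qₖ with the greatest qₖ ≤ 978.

√1220 = [34; 1, 12, 1, 68, …] (period length 4).
Convergents:
  p_0/q_0 = 34/1
  p_1/q_1 = 35/1
  p_2/q_2 = 454/13
  p_3/q_3 = 489/14
  p_4/q_4 = 33706/965
  p_5/q_5 = 34195/979
q_4 = 965 ≤ 978 < 979 = q_5, so the answer is 33706/965.

33706/965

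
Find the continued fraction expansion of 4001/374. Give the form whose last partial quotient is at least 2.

4001 = 10·374 + 261
374 = 1·261 + 113
261 = 2·113 + 35
113 = 3·35 + 8
35 = 4·8 + 3
8 = 2·3 + 2
3 = 1·2 + 1
2 = 2·1 + 0  (stop)
So 4001/374 = [10; 1, 2, 3, 4, 2, 1, 2].

[10; 1, 2, 3, 4, 2, 1, 2]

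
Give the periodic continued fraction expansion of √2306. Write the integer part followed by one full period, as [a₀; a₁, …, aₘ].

a₀ = ⌊√2306⌋ = 48.
With m₀=0, d₀=1 and mₖ₊₁ = dₖaₖ − mₖ, dₖ₊₁ = (n − mₖ₊₁²)/dₖ, aₖ₊₁ = ⌊(a₀+mₖ₊₁)/dₖ₊₁⌋:
  k=1: m=48, d=2, a=48
  k=2: m=48, d=1, a=96
d=1 and a=2a₀=96 at k=2, so the next step gives (m, d) = (48, 2) again — its k=1 value — and the period has length 2.

[48; 48, 96]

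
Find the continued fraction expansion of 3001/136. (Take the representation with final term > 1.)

[22; 15, 9]

3001 = 22×136 + 9
136 = 15×9 + 1
9 = 9×1 + 0  (stop)
So 3001/136 = [22; 15, 9].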